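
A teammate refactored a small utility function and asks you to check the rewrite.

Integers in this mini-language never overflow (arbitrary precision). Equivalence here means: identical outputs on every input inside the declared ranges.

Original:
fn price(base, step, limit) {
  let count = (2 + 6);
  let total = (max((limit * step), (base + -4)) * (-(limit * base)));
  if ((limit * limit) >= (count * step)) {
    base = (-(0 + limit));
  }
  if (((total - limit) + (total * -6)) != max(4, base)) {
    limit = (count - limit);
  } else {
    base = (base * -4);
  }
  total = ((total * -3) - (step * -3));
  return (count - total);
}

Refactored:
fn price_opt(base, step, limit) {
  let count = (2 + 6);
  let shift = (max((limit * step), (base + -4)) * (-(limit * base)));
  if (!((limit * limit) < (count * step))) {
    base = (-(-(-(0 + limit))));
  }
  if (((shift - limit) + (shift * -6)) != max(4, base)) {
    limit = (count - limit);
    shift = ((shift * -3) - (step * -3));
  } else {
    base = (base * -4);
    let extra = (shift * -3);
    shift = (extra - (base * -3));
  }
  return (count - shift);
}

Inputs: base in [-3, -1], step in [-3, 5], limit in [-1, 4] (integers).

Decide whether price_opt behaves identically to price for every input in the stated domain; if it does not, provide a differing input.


base=-1, step=-1, limit=1 yields 8 from price but -7 from price_opt.
verdict: not equivalent; witness: base=-1, step=-1, limit=1


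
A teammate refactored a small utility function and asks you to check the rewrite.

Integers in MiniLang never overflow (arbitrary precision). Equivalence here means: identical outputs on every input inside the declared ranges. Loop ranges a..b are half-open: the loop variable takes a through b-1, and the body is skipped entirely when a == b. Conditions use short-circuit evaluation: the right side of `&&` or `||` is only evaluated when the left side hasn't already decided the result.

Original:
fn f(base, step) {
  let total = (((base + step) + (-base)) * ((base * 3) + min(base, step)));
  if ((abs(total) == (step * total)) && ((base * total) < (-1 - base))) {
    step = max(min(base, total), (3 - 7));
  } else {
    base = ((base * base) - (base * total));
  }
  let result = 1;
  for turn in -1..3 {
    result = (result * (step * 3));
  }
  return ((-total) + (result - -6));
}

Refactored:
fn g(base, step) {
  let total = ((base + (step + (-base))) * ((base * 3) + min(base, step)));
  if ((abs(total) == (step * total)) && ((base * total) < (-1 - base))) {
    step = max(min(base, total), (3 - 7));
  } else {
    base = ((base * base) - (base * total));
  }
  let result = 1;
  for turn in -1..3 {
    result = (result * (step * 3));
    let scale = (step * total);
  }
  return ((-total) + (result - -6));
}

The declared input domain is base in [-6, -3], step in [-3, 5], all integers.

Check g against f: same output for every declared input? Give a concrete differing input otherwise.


This is a faithful refactor — statement counts differ, and local variable names differ, and arithmetic usage differs, but the computed results match everywhere.
One worked example (base=-4, step=-3) — f: total=48, then ((abs(total) == (step * total)) && ((base * total) < (-1 - base))) is false, then base=208, then result=1, then (turn=-1), then result=-9, then (turn=0), then result=81, then (turn=1), then result=-729, then (turn=2), then result=6561, then returns 6519; g: total=48, then ((abs(total) == (step * total)) && ((base * total) < (-1 - base))) is false, then base=208, then result=1, then (turn=-1), then result=-9, then scale=-144, then (turn=0), then result=81, then scale=-144, then (turn=1), then result=-729, then scale=-144, then (turn=2), then result=6561, then scale=-144, then returns 6519; agreement on 6519.
Across all 36 domain points the two functions coincide.
verdict: equivalent


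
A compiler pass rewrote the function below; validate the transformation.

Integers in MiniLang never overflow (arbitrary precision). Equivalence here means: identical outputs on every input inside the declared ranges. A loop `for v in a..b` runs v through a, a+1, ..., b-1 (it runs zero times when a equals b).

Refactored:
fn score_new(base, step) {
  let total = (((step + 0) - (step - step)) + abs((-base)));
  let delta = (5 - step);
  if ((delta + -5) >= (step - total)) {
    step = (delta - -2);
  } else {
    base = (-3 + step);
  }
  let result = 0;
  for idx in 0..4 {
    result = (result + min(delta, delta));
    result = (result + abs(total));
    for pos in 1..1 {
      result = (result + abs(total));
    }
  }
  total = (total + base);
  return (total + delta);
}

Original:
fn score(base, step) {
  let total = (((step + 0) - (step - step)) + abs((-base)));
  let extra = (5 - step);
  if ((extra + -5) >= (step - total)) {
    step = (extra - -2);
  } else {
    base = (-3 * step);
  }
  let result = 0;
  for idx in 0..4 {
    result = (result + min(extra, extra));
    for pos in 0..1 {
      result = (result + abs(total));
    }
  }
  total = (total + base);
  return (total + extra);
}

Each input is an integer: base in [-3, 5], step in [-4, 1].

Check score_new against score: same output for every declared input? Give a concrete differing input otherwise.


Evaluate both at base=0, step=1.
score: total=1, then extra=4, then ((extra + -5) >= (step - total)) is false, then base=-3, then result=0, then (idx=0), then result=4, then (pos=0), then result=5, then (idx=1), then result=9, then (pos=0), then result=10, then (idx=2), then result=14, then (pos=0), then result=15, then (idx=3), then result=19, then (pos=0), then result=20, then total=-2, then returns 2
score_new: total=1, then delta=4, then ((delta + -5) >= (step - total)) is false, then base=-2, then result=0, then (idx=0), then result=4, then result=5, then the loop over pos runs zero times, then (idx=1), then result=9, then result=10, then the loop over pos runs zero times, then (idx=2), then result=14, then result=15, then the loop over pos runs zero times, then (idx=3), then result=19, then result=20, then the loop over pos runs zero times, then total=-1, then returns 3
2 != 3, so the rewrite changes behavior.
verdict: not equivalent; witness: base=0, step=1


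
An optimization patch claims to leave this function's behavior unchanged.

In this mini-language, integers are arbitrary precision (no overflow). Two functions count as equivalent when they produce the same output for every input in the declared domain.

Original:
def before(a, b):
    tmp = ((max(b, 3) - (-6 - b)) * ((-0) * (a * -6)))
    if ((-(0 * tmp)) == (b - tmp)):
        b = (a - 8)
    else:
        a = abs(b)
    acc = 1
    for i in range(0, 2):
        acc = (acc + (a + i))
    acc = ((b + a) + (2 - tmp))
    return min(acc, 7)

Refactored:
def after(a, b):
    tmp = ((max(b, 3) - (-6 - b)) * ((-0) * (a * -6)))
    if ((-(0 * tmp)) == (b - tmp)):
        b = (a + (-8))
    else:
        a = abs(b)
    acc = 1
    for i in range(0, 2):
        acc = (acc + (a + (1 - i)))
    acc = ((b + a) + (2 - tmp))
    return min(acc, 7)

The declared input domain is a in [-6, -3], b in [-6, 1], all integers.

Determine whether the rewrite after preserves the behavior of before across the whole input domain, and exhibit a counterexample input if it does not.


Differences: arithmetic usage differs; and constant usage differs — yet all 32 inputs agree.
verdict: equivalent


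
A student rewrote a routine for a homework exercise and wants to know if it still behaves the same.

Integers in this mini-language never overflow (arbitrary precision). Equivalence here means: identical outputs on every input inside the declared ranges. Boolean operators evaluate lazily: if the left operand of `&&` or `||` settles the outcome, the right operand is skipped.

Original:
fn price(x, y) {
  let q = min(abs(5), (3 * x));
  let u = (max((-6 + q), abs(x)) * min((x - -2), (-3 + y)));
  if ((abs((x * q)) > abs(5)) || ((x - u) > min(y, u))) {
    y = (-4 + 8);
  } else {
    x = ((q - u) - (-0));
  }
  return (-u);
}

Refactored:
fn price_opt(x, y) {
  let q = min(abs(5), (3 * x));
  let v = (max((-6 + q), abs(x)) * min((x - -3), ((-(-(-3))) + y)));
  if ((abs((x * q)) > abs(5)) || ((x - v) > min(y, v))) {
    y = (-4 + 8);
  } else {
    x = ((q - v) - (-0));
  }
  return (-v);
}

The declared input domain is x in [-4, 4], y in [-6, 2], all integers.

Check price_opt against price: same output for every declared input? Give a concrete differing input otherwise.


x=-4, y=2 yields 8 from price but 4 from price_opt.
verdict: not equivalent; witness: x=-4, y=2


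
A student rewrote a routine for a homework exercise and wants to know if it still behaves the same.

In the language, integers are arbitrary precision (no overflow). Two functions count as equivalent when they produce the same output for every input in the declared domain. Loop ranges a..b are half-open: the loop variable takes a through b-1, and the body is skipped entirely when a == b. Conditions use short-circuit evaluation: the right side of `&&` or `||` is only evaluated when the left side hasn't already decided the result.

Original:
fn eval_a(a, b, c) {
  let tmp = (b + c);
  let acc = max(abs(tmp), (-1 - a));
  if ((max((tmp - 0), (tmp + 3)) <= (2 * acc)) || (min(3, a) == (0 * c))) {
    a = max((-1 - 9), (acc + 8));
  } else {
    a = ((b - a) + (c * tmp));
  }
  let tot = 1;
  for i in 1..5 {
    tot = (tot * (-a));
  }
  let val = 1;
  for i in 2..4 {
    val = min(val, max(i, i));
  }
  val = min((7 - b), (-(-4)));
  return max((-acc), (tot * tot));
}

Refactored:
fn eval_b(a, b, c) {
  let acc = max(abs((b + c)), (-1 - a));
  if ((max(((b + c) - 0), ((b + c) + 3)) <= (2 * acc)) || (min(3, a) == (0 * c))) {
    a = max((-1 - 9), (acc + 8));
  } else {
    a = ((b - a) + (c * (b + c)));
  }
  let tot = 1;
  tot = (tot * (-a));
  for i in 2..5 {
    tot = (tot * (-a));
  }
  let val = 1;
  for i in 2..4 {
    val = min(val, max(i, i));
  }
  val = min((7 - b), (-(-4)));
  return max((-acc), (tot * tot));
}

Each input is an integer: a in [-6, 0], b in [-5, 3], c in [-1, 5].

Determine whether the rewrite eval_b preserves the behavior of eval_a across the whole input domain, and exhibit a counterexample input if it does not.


The two are interchangeable: arithmetic usage differs; and loop structure differs; and local variable names differ, and every declared input agrees.
Tracing a=-3, b=-5, c=-1: eval_a: tmp=-6, then acc=6, then ((max((tmp - 0), (tmp + 3)) <= (2 * acc)) || (min(3, a) == (0 * c))) is true, then a=14, then tot=1, then (i=1), then tot=-14, then (i=2), then tot=196, then (i=3), then tot=-2744, then (i=4), then tot=38416, then val=1, then (i=2), then val=1, then (i=3), then val=1, then val=4, then returns 1475789056 | eval_b: acc=6, then ((max(((b + c) - 0), ((b + c) + 3)) <= (2 * acc)) || (min(3, a) == (0 * c))) is true, then a=14, then tot=1, then tot=-14, then (i=2), then tot=196, then (i=3), then tot=-2744, then (i=4), then tot=38416, then val=1, then (i=2), then val=1, then (i=3), then val=1, then val=4, then returns 1475789056 — matching result 1475789056.
An exhaustive pass over the 441 declared inputs shows identical outputs.
verdict: equivalent


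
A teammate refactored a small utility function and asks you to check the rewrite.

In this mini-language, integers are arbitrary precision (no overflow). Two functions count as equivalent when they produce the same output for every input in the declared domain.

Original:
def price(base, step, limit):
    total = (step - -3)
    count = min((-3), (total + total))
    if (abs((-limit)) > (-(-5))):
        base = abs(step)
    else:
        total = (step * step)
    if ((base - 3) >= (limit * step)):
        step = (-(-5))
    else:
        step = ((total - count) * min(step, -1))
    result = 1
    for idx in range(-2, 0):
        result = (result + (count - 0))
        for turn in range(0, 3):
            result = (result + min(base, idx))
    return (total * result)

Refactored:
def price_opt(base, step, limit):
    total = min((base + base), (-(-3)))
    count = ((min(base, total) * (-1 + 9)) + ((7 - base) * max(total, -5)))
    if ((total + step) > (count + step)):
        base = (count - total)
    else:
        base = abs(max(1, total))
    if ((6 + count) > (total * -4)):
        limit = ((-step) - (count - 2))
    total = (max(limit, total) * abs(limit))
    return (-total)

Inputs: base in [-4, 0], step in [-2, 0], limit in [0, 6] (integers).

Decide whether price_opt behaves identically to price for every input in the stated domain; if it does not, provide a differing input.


Consider the input base=-4, step=-2, limit=0.
price: total := 1 | count := -3 | (abs((-limit)) > (-(-5))): false | total := 4 | ((base - 3) >= (limit * step)): false | step := -14 | result := 1 | iter idx=-2: | result := -2 | iter turn=0: | result := -6 | iter turn=1: | result := -10 | iter turn=2: | result := -14 | iter idx=-1: | result := -17 | iter turn=0: | result := -21 | iter turn=1: | result := -25 | iter turn=2: | result := -29 | result -116
price_opt: total := -8 | count := -119 | ((total + step) > (count + step)): true | base := -111 | ((6 + count) > (total * -4)): false | total := 0 | result 0
-116 vs 0 — the two versions disagree here.
verdict: not equivalent; witness: base=-4, step=-2, limit=0


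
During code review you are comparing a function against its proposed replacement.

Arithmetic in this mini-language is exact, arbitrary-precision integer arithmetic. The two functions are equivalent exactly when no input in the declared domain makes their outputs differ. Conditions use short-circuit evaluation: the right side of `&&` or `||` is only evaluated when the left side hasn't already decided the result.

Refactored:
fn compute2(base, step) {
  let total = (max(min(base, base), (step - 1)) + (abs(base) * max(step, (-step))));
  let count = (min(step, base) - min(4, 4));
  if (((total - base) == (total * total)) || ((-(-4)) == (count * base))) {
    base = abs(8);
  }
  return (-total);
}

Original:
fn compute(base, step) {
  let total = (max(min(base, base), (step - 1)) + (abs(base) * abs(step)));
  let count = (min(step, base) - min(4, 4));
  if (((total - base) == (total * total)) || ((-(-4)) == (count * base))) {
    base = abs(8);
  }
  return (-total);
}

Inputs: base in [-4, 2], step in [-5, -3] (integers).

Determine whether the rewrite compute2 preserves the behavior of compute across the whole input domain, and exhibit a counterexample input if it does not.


The two versions differ — the changes include min/max/abs usage differs.
Tracing base=-3, step=-5: compute: total becomes 12; next count becomes -9; next (((total - base) == (total * total)) || ((-(-4)) == (count * base))) evaluates to false; next final value -12 | compute2: total becomes 12; next count becomes -9; next (((total - base) == (total * total)) || ((-(-4)) == (count * base))) evaluates to false; next final value -12 — matching result -12.
Across all 21 domain points the two functions coincide.
verdict: equivalent


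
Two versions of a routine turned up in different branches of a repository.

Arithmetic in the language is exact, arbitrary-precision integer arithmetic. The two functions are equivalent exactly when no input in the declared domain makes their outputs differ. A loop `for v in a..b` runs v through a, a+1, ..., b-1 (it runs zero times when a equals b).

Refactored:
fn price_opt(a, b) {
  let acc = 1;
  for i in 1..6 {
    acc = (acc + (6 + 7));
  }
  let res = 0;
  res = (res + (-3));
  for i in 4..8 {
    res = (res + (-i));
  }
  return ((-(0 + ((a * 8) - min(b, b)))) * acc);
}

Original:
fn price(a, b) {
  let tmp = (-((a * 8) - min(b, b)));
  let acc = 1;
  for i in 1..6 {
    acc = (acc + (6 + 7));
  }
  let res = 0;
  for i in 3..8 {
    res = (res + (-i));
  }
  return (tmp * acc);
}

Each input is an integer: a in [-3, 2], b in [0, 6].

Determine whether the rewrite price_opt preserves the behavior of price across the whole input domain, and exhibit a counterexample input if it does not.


The two are interchangeable: arithmetic usage differs; and constant usage differs; and local variable names differ; and loop structure differs, and every declared input agrees.
One worked example (a=-1, b=6) — price: tmp := 14 | acc := 1 | iter i=1: | acc := 14 | iter i=2: | acc := 27 | iter i=3: | acc := 40 | iter i=4: | acc := 53 | iter i=5: | acc := 66 | res := 0 | iter i=3: | res := -3 | iter i=4: | res := -7 | iter i=5: | res := -12 | iter i=6: | res := -18 | iter i=7: | res := -25 | result 924; price_opt: acc := 1 | iter i=1: | acc := 14 | iter i=2: | acc := 27 | iter i=3: | acc := 40 | iter i=4: | acc := 53 | iter i=5: | acc := 66 | res := 0 | res := -3 | iter i=4: | res := -7 | iter i=5: | res := -12 | iter i=6: | res := -18 | iter i=7: | res := -25 | result 924; agreement on 924.
An exhaustive pass over the 42 declared inputs shows identical outputs.
verdict: equivalent


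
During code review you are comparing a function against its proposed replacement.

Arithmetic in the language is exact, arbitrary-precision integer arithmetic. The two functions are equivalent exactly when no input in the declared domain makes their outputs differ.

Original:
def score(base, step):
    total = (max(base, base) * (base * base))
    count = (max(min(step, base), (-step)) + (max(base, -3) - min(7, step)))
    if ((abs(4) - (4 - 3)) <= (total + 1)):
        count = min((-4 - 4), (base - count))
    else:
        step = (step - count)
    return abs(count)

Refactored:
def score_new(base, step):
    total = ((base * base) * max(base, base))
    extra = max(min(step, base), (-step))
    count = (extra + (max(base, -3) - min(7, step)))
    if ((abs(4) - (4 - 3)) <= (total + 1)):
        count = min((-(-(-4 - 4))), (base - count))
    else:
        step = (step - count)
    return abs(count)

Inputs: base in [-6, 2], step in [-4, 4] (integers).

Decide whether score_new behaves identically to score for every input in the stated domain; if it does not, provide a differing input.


The two are interchangeable: local variable names differ, and statement counts differ, and every declared input agrees.
One worked example (base=0, step=-2) — score: total := 0 | count := 4 | ((abs(4) - (4 - 3)) <= (total + 1)): false | step := -6 | result 4; score_new: total := 0 | extra := 2 | count := 4 | ((abs(4) - (4 - 3)) <= (total + 1)): false | step := -6 | result 4; agreement on 4.
Checked all 81 inputs in the declared domain: the outputs agree on every one.
verdict: equivalent


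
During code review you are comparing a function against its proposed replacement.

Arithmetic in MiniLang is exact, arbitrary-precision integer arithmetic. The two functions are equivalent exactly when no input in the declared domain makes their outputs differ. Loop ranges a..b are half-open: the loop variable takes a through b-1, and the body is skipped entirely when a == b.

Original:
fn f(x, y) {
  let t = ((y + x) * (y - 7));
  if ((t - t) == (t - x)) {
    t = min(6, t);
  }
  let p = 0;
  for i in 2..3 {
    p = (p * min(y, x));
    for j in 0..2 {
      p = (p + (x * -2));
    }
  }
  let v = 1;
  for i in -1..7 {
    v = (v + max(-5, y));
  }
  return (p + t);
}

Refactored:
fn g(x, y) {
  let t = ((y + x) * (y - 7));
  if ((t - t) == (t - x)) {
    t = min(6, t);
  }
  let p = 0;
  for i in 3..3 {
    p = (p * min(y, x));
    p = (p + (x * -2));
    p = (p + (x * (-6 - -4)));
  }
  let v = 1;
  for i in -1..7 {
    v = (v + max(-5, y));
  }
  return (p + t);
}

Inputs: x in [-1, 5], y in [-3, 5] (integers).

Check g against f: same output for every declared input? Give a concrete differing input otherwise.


Take x=-1, y=-3.
f: t = 40; ((t - t) == (t - x)) -> false; p = 0; [i=2]; p = 0; [j=0]; p = 2; [j=1]; p = 4; v = 1; [i=-1]; v = -2; [i=0]; v = -5; [i=1]; v = -8; [i=2]; v = -11; [i=3]; v = -14; [i=4]; v = -17; [i=5]; v = -20; [i=6]; v = -23; return 44
g: t = 40; ((t - t) == (t - x)) -> false; p = 0; the i loop: no iterations; v = 1; [i=-1]; v = -2; [i=0]; v = -5; [i=1]; v = -8; [i=2]; v = -11; [i=3]; v = -14; [i=4]; v = -17; [i=5]; v = -20; [i=6]; v = -23; return 40
44 vs 40 — the two versions disagree here.
verdict: not equivalent; witness: x=-1, y=-3


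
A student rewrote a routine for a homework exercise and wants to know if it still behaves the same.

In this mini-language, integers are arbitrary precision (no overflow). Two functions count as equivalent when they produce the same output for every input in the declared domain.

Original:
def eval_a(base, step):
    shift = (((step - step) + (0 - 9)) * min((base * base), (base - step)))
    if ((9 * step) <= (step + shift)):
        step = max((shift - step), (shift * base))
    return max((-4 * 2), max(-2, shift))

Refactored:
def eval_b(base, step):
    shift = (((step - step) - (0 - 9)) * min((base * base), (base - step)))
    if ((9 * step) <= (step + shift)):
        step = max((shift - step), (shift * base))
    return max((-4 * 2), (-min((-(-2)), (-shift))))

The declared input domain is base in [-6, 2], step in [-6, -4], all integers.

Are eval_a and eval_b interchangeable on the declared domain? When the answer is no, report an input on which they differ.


Not equivalent: base=-6, step=-5 separates them (9 vs -2).
eval_a: shift := 9 | ((9 * step) <= (step + shift)): true | step := 14 | result 9
eval_b: shift := -9 | ((9 * step) <= (step + shift)): true | step := 54 | result -2
verdict: not equivalent; witness: base=-6, step=-5


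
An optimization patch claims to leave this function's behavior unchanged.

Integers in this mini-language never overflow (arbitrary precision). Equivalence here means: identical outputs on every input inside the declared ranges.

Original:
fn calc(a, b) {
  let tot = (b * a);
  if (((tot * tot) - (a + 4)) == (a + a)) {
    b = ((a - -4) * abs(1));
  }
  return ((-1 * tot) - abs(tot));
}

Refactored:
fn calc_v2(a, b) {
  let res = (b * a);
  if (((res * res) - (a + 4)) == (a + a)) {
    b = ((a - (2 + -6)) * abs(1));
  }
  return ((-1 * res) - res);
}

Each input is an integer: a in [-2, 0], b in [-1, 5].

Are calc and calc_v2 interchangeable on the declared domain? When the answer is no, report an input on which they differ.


Try a=-2, b=1.
calc: tot becomes -2; next (((tot * tot) - (a + 4)) == (a + a)) evaluates to false; next final value 0
calc_v2: res becomes -2; next (((res * res) - (a + 4)) == (a + a)) evaluates to false; next final value 4
0 vs 4 — the two versions disagree here.
verdict: not equivalent; witness: a=-2, b=1


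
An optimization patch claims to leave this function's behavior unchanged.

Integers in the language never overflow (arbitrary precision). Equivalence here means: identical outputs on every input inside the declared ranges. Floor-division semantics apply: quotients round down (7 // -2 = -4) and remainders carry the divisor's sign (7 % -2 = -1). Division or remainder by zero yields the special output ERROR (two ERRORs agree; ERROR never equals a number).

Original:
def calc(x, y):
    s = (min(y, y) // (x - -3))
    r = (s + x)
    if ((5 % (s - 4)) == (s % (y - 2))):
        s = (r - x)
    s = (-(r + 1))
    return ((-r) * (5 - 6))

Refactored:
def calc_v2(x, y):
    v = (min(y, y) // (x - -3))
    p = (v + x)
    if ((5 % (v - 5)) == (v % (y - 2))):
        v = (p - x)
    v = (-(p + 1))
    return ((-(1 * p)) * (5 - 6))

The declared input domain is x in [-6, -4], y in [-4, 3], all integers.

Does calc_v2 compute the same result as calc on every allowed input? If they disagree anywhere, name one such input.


There is a counterexample at x=-4, y=-4: ERROR on one side, 0 on the other.
calc: s=4, then r=0, then a zero divisor aborts: ERROR
calc_v2: v=4, then p=0, then ((5 % (v - 5)) == (v % (y - 2))) is false, then v=-1, then returns 0
verdict: not equivalent; witness: x=-4, y=-4


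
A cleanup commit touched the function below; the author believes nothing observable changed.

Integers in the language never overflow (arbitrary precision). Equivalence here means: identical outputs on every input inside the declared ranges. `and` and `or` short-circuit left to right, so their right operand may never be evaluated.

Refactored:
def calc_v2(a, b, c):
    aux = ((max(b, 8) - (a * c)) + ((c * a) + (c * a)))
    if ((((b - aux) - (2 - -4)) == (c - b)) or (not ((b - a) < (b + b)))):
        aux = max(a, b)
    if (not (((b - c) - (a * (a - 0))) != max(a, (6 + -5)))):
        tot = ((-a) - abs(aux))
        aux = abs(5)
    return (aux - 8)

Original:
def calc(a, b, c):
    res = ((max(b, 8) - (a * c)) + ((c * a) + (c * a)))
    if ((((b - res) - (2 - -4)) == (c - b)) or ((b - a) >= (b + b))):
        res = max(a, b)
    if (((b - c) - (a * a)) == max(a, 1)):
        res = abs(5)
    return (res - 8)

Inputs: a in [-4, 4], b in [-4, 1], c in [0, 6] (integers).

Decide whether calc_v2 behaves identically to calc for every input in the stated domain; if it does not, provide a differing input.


Differences: constant usage differs; also min/max/abs usage differs; also comparison usage differs; also boolean connective usage differs; also arithmetic usage differs; also statement counts differ; also local variable names differ — yet all 378 inputs agree.
verdict: equivalent


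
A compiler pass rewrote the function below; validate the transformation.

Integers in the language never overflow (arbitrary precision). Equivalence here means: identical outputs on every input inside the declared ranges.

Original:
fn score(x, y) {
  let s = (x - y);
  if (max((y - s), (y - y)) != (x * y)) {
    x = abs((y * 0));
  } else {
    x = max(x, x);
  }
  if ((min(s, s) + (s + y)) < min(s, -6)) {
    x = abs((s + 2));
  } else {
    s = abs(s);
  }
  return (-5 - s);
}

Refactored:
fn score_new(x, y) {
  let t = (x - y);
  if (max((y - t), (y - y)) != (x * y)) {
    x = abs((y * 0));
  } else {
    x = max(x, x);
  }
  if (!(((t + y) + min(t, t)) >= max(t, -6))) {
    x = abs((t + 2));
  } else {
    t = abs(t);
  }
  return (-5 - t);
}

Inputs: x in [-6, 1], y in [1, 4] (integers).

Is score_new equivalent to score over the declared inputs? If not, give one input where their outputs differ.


Input x=-2, y=1: -8 from score versus -2 from score_new.
verdict: not equivalent; witness: x=-2, y=1


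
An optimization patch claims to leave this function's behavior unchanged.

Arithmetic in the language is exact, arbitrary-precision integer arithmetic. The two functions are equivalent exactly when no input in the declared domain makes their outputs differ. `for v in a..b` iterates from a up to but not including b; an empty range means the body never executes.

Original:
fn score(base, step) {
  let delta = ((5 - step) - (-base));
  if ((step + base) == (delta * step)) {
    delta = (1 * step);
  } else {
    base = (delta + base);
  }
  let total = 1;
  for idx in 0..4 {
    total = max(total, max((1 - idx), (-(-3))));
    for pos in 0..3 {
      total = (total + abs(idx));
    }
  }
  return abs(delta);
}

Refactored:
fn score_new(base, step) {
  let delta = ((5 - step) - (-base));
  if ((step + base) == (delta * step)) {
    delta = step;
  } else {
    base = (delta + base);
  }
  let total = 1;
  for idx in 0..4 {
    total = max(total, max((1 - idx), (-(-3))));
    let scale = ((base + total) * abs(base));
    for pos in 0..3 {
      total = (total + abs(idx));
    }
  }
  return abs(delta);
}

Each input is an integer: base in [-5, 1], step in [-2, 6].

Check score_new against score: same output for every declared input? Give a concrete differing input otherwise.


Reading the diff, among the changes: min/max/abs usage differs; and arithmetic usage differs; and statement counts differ; and constant usage differs; and local variable names differ.
One worked example (base=-3, step=6) — score: delta becomes -4; next ((step + base) == (delta * step)) evaluates to false; next base becomes -7; next total becomes 1; next at idx=0:; next total becomes 3; next at pos=0:; next total becomes 3; next at pos=1:; next total becomes 3; next at pos=2:; next total becomes 3; next at idx=1:; next total becomes 3; next at pos=0:; next total becomes 4; next at pos=1:; next total becomes 5; next at pos=2:; next total becomes 6; next at idx=2:; next total becomes 6; next at pos=0:; next total becomes 8; next at pos=1:; next total becomes 10; next at pos=2:; next total becomes 12; next at idx=3:; next total becomes 12; next at pos=0:; next total becomes 15; next at pos=1:; next total becomes 18; next at pos=2:; next total becomes 21; next final value 4; score_new: delta becomes -4; next ((step + base) == (delta * step)) evaluates to false; next base becomes -7; next total becomes 1; next at idx=0:; next total becomes 3; next scale becomes -28; next at pos=0:; next total becomes 3; next at pos=1:; next total becomes 3; next at pos=2:; next total becomes 3; next at idx=1:; next total becomes 3; next scale becomes -28; next at pos=0:; next total becomes 4; next at pos=1:; next total becomes 5; next at pos=2:; next total becomes 6; next at idx=2:; next total becomes 6; next scale becomes -7; next at pos=0:; next total becomes 8; next at pos=1:; next total becomes 10; next at pos=2:; next total becomes 12; next at idx=3:; next total becomes 12; next scale becomes 35; next at pos=0:; next total becomes 15; next at pos=1:; next total becomes 18; next at pos=2:; next total becomes 21; next final value 4; agreement on 4.
Across all 63 domain points the two functions coincide.
verdict: equivalent


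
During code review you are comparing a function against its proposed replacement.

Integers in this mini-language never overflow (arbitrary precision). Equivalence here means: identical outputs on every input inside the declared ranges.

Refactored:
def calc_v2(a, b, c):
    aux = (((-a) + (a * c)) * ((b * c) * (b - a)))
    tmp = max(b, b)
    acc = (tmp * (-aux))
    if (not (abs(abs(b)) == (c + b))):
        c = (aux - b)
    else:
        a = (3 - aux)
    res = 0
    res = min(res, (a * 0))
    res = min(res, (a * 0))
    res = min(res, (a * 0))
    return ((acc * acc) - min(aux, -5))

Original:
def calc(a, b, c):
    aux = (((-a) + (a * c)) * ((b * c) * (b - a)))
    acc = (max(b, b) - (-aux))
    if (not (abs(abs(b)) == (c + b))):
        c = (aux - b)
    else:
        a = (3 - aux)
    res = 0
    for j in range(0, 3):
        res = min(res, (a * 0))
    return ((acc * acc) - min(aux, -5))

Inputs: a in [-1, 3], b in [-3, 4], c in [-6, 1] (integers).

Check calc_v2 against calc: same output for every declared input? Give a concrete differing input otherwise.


On input a=-1, b=-3, c=-6, calc returns 65277 while calc_v2 returns 571788.
verdict: not equivalent; witness: a=-1, b=-3, c=-6


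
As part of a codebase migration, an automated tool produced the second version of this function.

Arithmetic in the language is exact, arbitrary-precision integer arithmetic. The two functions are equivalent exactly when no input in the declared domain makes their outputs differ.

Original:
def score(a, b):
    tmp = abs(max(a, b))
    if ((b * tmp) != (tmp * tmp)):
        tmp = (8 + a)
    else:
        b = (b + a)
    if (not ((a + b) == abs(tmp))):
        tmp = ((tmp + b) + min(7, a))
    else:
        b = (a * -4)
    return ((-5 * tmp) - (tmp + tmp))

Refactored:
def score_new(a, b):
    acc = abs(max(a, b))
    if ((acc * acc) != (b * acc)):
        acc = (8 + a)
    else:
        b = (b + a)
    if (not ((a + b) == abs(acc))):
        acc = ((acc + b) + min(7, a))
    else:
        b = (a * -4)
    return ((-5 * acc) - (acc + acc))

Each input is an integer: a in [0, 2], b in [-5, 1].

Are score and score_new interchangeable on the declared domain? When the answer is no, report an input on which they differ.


The two versions differ — the changes include local variable names differ.
One worked example (a=0, b=-5) — score: tmp := 0 | ((b * tmp) != (tmp * tmp)): false | b := -5 | (not ((a + b) == abs(tmp))): true | tmp := -5 | result 35; score_new: acc := 0 | ((acc * acc) != (b * acc)): false | b := -5 | (not ((a + b) == abs(acc))): true | acc := -5 | result 35; agreement on 35.
Sweeping the whole domain (21 inputs) finds no disagreement.
verdict: equivalent


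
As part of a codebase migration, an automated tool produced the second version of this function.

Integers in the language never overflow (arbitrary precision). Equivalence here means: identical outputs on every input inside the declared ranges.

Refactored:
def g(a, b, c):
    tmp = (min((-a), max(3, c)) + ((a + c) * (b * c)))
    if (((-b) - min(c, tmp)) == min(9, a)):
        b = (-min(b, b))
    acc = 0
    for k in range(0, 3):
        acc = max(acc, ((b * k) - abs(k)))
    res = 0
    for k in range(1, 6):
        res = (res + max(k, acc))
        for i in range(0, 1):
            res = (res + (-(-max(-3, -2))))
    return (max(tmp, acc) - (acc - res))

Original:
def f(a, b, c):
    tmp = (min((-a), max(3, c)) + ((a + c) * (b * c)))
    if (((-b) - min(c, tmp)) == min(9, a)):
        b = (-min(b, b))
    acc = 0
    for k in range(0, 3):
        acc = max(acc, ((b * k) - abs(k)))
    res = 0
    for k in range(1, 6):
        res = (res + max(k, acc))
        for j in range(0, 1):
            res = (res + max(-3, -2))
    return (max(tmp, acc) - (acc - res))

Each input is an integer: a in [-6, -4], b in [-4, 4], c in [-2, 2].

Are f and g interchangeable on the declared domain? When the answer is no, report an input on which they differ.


Differences: local variable names differ — yet all 135 inputs agree.
verdict: equivalent


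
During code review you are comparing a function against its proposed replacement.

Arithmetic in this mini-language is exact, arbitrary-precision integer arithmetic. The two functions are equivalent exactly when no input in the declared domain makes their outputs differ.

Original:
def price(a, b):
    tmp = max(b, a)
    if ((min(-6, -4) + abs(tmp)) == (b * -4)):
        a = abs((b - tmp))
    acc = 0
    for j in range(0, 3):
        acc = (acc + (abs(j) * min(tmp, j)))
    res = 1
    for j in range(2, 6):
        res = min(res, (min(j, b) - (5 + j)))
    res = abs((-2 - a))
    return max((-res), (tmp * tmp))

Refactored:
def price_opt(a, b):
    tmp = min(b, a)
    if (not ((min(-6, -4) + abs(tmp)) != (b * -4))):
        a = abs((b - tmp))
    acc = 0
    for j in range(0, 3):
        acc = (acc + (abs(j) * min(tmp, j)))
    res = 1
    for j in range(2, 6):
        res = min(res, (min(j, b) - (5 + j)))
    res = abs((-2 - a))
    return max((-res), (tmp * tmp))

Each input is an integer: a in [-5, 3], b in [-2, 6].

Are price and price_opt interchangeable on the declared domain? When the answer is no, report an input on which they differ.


Not equivalent: a=-5, b=-2 separates them (4 vs 25).
price: tmp becomes -2; next ((min(-6, -4) + abs(tmp)) == (b * -4)) evaluates to false; next acc becomes 0; next at j=0:; next acc becomes 0; next at j=1:; next acc becomes -2; next at j=2:; next acc becomes -6; next res becomes 1; next at j=2:; next res becomes -9; next at j=3:; next res becomes -10; next at j=4:; next res becomes -11; next at j=5:; next res becomes -12; next res becomes 3; next final value 4
price_opt: tmp becomes -5; next (not ((min(-6, -4) + abs(tmp)) != (b * -4))) evaluates to false; next acc becomes 0; next at j=0:; next acc becomes 0; next at j=1:; next acc becomes -5; next at j=2:; next acc becomes -15; next res becomes 1; next at j=2:; next res becomes -9; next at j=3:; next res becomes -10; next at j=4:; next res becomes -11; next at j=5:; next res becomes -12; next res becomes 3; next final value 25
verdict: not equivalent; witness: a=-5, b=-2


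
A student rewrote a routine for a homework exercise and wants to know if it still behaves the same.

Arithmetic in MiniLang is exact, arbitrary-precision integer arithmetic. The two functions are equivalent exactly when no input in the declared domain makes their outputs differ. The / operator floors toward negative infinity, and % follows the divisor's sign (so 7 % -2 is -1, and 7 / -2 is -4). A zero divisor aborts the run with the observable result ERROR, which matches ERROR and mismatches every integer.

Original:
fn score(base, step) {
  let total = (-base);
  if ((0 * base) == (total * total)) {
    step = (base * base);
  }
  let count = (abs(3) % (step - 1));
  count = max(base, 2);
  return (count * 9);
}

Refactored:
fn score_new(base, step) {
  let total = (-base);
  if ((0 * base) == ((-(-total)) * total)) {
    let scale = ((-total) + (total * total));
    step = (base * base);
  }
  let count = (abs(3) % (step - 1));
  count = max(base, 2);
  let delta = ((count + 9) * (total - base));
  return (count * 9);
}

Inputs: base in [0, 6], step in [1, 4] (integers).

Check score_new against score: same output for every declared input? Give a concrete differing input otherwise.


Equivalent — the differences include local variable names differ, plus arithmetic usage differs, plus statement counts differ, plus constant usage differs, yet no declared input distinguishes the two.
One worked example (base=0, step=1) — score: total := 0 | ((0 * base) == (total * total)): true | step := 0 | count := 0 | count := 2 | result 18; score_new: total := 0 | ((0 * base) == ((-(-total)) * total)): true | scale := 0 | step := 0 | count := 0 | count := 2 | delta := 0 | result 18; agreement on 18.
Every one of the 28 inputs gives matching results.
verdict: equivalent


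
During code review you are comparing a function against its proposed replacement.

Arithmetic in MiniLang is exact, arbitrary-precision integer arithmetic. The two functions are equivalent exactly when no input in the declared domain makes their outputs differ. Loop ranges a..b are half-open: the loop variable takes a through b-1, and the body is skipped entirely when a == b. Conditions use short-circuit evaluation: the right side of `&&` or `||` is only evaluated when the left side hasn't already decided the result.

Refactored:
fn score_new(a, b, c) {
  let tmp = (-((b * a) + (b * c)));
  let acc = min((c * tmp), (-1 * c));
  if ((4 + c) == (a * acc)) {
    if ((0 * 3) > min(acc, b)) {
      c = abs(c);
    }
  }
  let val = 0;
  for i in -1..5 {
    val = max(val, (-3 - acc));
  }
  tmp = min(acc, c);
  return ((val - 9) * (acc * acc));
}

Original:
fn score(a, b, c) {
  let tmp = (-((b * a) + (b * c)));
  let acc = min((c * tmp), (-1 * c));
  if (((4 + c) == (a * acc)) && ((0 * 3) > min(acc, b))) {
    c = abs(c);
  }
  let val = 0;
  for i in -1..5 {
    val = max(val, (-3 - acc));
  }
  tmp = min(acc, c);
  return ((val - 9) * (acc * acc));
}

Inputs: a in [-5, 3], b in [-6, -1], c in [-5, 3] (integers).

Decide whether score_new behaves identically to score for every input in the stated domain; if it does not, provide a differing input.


Differences: boolean connective usage differs; also branching structure differs; also statement counts differ — yet all 486 inputs agree.
verdict: equivalent


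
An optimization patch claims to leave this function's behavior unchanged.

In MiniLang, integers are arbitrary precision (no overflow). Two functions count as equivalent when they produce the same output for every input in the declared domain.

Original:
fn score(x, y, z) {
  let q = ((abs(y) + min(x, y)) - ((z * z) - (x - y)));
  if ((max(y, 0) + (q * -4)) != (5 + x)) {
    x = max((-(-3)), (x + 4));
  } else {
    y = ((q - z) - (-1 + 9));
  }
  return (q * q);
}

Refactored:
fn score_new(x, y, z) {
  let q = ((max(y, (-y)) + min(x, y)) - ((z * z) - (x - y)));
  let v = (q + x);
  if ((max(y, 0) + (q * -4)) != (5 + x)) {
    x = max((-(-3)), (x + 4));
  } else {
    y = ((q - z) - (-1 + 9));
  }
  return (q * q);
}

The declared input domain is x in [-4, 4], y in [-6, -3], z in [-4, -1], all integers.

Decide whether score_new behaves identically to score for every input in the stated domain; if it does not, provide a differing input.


Side by side, the visible changes include: local variable names differ; arithmetic usage differs; statement counts differ; min/max/abs usage differs.
Spot check at x=3, y=-4, z=-2 — score: q becomes 3; next ((max(y, 0) + (q * -4)) != (5 + x)) evaluates to true; next x becomes 7; next final value 9. score_new: q becomes 3; next v becomes 6; next ((max(y, 0) + (q * -4)) != (5 + x)) evaluates to true; next x becomes 7; next final value 9. Both give 9.
Across all 144 domain points the two functions coincide.
verdict: equivalent
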